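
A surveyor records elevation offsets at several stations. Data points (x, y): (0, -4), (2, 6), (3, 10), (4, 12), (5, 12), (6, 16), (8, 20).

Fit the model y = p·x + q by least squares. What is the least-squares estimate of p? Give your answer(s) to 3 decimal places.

The normal equations are: 154·p + 28·q = 406;  28·p + 7·q = 72.
(Σx·x = 154, Σx = 28, Σ1 = 7, Σx·y = 406, Σy = 72.)
det = 154·7 − 28² = 294.
p = (406·7 − 28·72)/294 = 59/21; q = (154·72 − 28·406)/294 = -20/21.

p = 2.810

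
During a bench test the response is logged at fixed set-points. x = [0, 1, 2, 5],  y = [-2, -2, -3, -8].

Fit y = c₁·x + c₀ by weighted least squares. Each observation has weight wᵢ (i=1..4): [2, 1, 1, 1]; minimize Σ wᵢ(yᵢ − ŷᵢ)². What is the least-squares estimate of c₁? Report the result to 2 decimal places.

c₁ = -1.21

Normal-equation sums: Σwᵢ·x·x = 30, Σwᵢ·x = 8, Σwᵢ·1 = 5.
For MᵀWy: Σwᵢ·x·y = -48, Σwᵢ·y = -17.
So MᵀWM·[c₁, c₀]ᵀ = MᵀWy: [[30, 8]; [8, 5]]·[c₁, c₀]ᵀ = [-48, -17]ᵀ.
Eliminating c₀: 5·(row 1) − 8·(row 2) gives 86·c₁ = 5·(-48) − 8·(-17) = -104, so c₁ = -52/43.
Then c₀ = ((-17) − 8·(-52/43))/5 = -63/43.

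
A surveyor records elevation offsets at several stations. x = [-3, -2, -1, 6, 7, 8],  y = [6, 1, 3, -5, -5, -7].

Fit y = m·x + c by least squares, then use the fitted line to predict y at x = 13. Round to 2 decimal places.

Entries of MᵀM: Σx·x = 163, Σx = 15, Σ1 = 6.
Moment sums: Σx·y = -144, Σy = -7.
Eliminating c: 6·(row 1) − 15·(row 2) gives 753·m = 6·(-144) − 15·(-7) = -759, so m = -253/251.
Then c = ((-7) − 15·(-253/251))/6 = 1019/753.
At x = 13: ŷ = (-253/251)·(13) + (1019/753)·(1) = -8848/753.

ŷ = -11.75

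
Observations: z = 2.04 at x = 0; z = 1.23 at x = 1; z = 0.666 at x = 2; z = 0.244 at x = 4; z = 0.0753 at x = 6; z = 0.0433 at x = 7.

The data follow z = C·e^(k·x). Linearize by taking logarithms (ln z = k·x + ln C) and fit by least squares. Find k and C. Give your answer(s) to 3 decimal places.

Let Y = ln z. Fitting Y = k·x + ln C by least squares:
Σx = 20.0000, Σ(x)² = 106.0000, Σln z = -6.6230, Σx·ln z = -43.7431.
Equations: 106.0000·k + 20.0000·ln C = -43.7431;  20.0000·k + 6·ln C = -6.6230.
Solving (det = 236.0000): k = -0.55085, ln C = 0.73232, so C = exp(0.73232) = 2.07991.

k = -0.551, C = 2.080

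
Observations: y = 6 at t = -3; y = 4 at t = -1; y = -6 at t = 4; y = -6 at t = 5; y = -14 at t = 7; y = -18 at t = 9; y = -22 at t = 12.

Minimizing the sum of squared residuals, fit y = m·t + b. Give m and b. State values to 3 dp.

m = -1.983, b = 1.349

With design matrix A, AᵀA = [[325, 33]; [33, 7]] and Aᵀy = [-600, -56]ᵀ.
Δ = 325·7 − 33² = 1186.
m = ((-600)·7 − 33·(-56))/1186 = -1176/593; b = (325·(-56) − 33·(-600))/1186 = 800/593.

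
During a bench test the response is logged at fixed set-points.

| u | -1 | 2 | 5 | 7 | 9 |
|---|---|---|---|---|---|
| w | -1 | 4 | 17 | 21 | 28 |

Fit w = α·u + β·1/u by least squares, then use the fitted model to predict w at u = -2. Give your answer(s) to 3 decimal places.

Entries of MᵀM: Σu·u = 160, Σu·1/u = 5, Σ1/u·1/u = 525001/396900.
For Mᵀw: Σu·w = 493, Σ1/u·w = 563/45.
MᵀM·[α, β]ᵀ = Mᵀw becomes [[160, 5]; [5, 525001/396900]]·[α, β]ᵀ = [493, 563/45]ᵀ.
Δ = 160·(525001/396900) − 5² = 3703883/19845.
α = (493·(525001/396900) − 5·(563/45))/(3703883/19845) = 233997193/74077660; β = (160·(563/45) − 5·493)/(3703883/19845) = -9192645/3703883.
At u = -2: ŵ = (233997193/74077660)·(-2) + (-9192645/3703883)·(-1/2) = -94016984/18519415.

ŵ = -5.077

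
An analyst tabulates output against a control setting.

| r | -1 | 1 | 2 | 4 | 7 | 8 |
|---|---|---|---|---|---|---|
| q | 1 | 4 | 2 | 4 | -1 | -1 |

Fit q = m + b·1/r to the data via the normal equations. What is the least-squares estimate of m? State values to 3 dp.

m = 1.250

From the data, Σ1 = 6, Σ1/r = 57/56, Σ1/r·1/r = 7365/3136.
For Xᵀq: Σq = 9, Σ1/r·q = 265/56.
Normal equations: [[6, 57/56]; [57/56, 7365/3136]]·[m, b]ᵀ = [9, 265/56]ᵀ.
Δ = 6·(7365/3136) − (57/56)² = 40941/3136.
m = (9·(7365/3136) − (57/56)·(265/56))/(40941/3136) = 17060/13647; b = (6·(265/56) − (57/56)·9)/(40941/3136) = 20104/13647.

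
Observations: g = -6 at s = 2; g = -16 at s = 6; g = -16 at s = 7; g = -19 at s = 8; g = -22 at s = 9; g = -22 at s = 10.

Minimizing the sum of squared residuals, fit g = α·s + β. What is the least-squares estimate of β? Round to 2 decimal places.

β = -2.31

Sums needed: Σs·s = 334, Σs = 42, Σ1 = 6.
Moment sums: Σs·g = -790, Σg = -101.
Normal equations: [[334, 42]; [42, 6]]·[α, β]ᵀ = [-790, -101]ᵀ.
det = 334·6 − 42² = 240.
α = ((-790)·6 − 42·(-101))/240 = -83/40; β = (334·(-101) − 42·(-790))/240 = -277/120.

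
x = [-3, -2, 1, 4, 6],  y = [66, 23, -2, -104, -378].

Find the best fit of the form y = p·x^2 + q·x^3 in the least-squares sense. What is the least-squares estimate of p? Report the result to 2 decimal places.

p = 1.43

Forming AᵀA = [[1650, 8526]; [8526, 51546]] and Aᵀy = [-14588, -90272]ᵀ gives AᵀA·[p, q]ᵀ = Aᵀy.
Δ = 1650·51546 − 8526² = 12358224.
p = ((-14588)·51546 − 8526·(-90272))/12358224 = 245917/171642; q = (1650·(-90272) − 8526·(-14588))/12358224 = -113757/57214.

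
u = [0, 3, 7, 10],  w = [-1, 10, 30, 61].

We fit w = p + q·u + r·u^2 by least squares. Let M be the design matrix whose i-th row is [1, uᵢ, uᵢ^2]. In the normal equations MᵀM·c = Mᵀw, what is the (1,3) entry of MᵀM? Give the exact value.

Row 1 ↔ basis 1, column 3 ↔ basis u^2, so (MᵀM)_{1,3} = Σᵢ u^2 = (1)·(0) + (1)·(9) + (1)·(49) + (1)·(100) = 158.

158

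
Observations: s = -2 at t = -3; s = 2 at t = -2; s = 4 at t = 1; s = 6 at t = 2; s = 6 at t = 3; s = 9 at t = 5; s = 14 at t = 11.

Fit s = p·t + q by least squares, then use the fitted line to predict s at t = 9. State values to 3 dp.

From the data, Σt·t = 173, Σt = 17, Σ1 = 7.
Moment sums: Σt·s = 235, Σs = 39.
Normal equations: [[173, 17]; [17, 7]]·[p, q]ᵀ = [235, 39]ᵀ.
Eliminating q: 7·(row 1) − 17·(row 2) gives 922·p = 7·235 − 17·39 = 982, so p = 491/461.
Then q = (39 − 17·(491/461))/7 = 1376/461.
At t = 9: ŝ = (491/461)·(9) + (1376/461)·(1) = 5795/461.

ŝ = 12.570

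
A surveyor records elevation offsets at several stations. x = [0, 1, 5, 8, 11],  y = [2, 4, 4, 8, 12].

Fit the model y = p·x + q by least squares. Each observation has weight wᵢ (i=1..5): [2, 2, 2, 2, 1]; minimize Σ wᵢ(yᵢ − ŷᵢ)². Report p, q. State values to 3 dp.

p = 0.758, q = 2.051

Normal-equation sums: Σwᵢ·x·x = 301, Σwᵢ·x = 39, Σwᵢ·1 = 9.
Right-hand side: Σwᵢ·x·y = 308, Σwᵢ·y = 48.
AᵀWA·[p, q]ᵀ = AᵀWy becomes [[301, 39]; [39, 9]]·[p, q]ᵀ = [308, 48]ᵀ.
det = 301·9 − 39² = 1188.
p = (308·9 − 39·48)/1188 = 25/33; q = (301·48 − 39·308)/1188 = 203/99.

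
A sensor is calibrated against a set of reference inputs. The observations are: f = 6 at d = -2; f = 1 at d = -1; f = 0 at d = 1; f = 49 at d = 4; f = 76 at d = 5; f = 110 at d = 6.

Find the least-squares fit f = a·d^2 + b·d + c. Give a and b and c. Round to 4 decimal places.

a = 2.9680, b = 0.9868, c = -2.8625

Entries of MᵀM: Σd^2·d^2 = 2195, Σd^2·d = 397, Σd^2 = 83, Σd·d = 83, Σd = 13, Σ1 = 6.
Moment sums: Σd^2·f = 6669, Σd·f = 1223, Σf = 242.
Normal equations: [[2195, 397, 83]; [397, 83, 13]; [83, 13, 6]]·[a, b, c]ᵀ = [6669, 1223, 242]ᵀ.
Inverting the 3×3 Gram matrix, [a, b, c]ᵀ = [45589/15360, 15157/15360, -229/80]ᵀ.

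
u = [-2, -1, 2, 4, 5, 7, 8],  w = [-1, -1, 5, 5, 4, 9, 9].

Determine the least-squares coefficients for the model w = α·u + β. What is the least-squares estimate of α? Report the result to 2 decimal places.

α = 1.02

The normal system MᵀM·[α, β]ᵀ = Mᵀw is [[163, 23]; [23, 7]]·[α, β]ᵀ = [188, 30]ᵀ.
Determinant 163·7 − 23² = 612.
α = (188·7 − 23·30)/612 = 313/306; β = (163·30 − 23·188)/612 = 283/306.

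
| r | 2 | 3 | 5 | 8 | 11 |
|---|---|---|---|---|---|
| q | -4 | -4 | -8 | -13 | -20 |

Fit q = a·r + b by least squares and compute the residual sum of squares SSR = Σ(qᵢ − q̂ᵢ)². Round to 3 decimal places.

Normal-equation sums: Σr·r = 223, Σr = 29, Σ1 = 5.
Moment sums: Σr·q = -384, Σq = -49.
Normal equations: [[223, 29]; [29, 5]]·[a, b]ᵀ = [-384, -49]ᵀ.
Eliminating b: 5·(row 1) − 29·(row 2) gives 274·a = 5·(-384) − 29·(-49) = -499, so a = -499/274.
Then b = ((-49) − 29·(-499/274))/5 = 209/274.
Residuals: -307/274, 96/137, 47/137, 221/274, -100/137; SSR = 835/274.

SSR = 3.047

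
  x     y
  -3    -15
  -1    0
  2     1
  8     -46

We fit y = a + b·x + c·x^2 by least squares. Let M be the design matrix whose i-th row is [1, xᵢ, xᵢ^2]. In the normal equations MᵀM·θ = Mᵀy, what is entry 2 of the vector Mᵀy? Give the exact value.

Entry 2 ↔ basis x, so (Mᵀy)_{2} = Σᵢ (x)·yᵢ = (-3)·(-15) + (-1)·(0) + (2)·(1) + (8)·(-46) = -321.

-321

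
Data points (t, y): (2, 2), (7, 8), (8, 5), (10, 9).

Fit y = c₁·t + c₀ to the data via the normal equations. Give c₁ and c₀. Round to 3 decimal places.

c₁ = 0.806, c₀ = 0.561

From the data, Σt·t = 217, Σt = 27, Σ1 = 4.
And Σt·y = 190, Σy = 24.
Normal equations: [[217, 27]; [27, 4]]·[c₁, c₀]ᵀ = [190, 24]ᵀ.
det = 217·4 − 27² = 139.
c₁ = (190·4 − 27·24)/139 = 112/139; c₀ = (217·24 − 27·190)/139 = 78/139.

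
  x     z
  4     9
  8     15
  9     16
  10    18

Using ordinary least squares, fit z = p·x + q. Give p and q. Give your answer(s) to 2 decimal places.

Normal-equation sums: Σx·x = 261, Σx = 31, Σ1 = 4.
And Σx·z = 480, Σz = 58.
So AᵀA·[p, q]ᵀ = Aᵀz: [[261, 31]; [31, 4]]·[p, q]ᵀ = [480, 58]ᵀ.
Δ = 261·4 − 31² = 83.
p = (480·4 − 31·58)/83 = 122/83; q = (261·58 − 31·480)/83 = 258/83.

p = 1.47, q = 3.11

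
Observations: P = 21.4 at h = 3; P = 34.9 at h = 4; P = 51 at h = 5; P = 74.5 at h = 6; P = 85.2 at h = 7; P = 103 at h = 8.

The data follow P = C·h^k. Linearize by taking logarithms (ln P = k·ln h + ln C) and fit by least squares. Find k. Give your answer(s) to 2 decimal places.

Taking logs, ln P = k·ln h + ln C, so regress ln P on ln h.
Σln h = 9.9115, Σ(ln h)² = 17.0401, Σln P = 23.9382, Σln h·ln P = 40.6294.
Normal system: [[17.0401, 9.9115]; [9.9115, 6]]·[k, ln C]ᵀ = [40.6294, 23.9382]ᵀ.
Slope k = (n·Σln h·ln P − Σln h·Σln P)/(n·Σ(ln h)² − (Σln h)²) = (6·40.6294 − 9.9115·23.9382)/4.0036 = 1.62700; ln C = (Σln P − k·Σln h)/n = 1.30205.

k = 1.63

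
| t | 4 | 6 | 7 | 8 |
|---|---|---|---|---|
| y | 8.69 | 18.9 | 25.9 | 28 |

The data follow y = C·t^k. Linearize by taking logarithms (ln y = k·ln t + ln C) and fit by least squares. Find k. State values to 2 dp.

k = 1.76

Linearized form: ln y = k·ln t + ln C. From the 4 transformed points,
AᵀA = [[13.2429, 7.2034]; [7.2034, 4]], rhs = [21.5253, 11.6878]ᵀ  (here Σln t = 7.2034, Σ(ln t)² = 13.2429, Σln y = 11.6878, Σln t·ln y = 21.5253).
Slope k = (n·Σln t·ln y − Σln t·Σln y)/(n·Σ(ln t)² − (Σln t)²) = (4·21.5253 − 7.2034·11.6878)/1.0824 = 1.76393; ln C = (Σln y − k·Σln t)/n = -0.25462.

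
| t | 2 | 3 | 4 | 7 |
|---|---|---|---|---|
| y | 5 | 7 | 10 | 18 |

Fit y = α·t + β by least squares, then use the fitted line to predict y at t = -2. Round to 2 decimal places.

ŷ = -5.86

The normal system XᵀX·[α, β]ᵀ = Xᵀy is [[78, 16]; [16, 4]]·[α, β]ᵀ = [197, 40]ᵀ.
Δ = 78·4 − 16² = 56.
α = (197·4 − 16·40)/56 = 37/14; β = (78·40 − 16·197)/56 = -4/7.
At t = -2: ŷ = (37/14)·(-2) + (-4/7)·(1) = -41/7.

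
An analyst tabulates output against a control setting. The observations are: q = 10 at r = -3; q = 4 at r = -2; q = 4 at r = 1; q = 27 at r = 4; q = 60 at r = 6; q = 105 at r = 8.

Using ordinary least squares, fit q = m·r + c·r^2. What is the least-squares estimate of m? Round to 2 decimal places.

Sums needed: Σr·r = 130, Σr·r^2 = 758, Σr^2·r^2 = 5746.
Right-hand side: Σr·q = 1274, Σr^2·q = 9422.
So MᵀM·[m, c]ᵀ = Mᵀq: [[130, 758]; [758, 5746]]·[m, c]ᵀ = [1274, 9422]ᵀ.
Determinant 130·5746 − 758² = 172416.
m = (1274·5746 − 758·9422)/172416 = 5579/5388; c = (130·9422 − 758·1274)/172416 = 8099/5388.

m = 1.04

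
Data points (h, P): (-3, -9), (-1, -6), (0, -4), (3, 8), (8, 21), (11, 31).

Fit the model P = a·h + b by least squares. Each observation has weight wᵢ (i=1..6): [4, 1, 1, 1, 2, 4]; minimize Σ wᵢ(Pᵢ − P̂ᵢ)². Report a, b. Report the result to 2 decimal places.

Forming AᵀWA = [[658, 50]; [50, 13]] and AᵀWP = [1838, 128]ᵀ gives AᵀWA·[a, b]ᵀ = AᵀWP.
det = 658·13 − 50² = 6054.
a = (1838·13 − 50·128)/6054 = 8747/3027; b = (658·128 − 50·1838)/6054 = -3838/3027.

a = 2.89, b = -1.27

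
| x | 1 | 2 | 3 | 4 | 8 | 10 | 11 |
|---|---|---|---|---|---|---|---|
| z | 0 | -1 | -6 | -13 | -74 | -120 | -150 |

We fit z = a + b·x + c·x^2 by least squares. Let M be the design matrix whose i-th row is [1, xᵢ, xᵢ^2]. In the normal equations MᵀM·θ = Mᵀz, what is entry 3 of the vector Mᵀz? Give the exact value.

Entry 3 ↔ basis x^2, so (Mᵀz)_{3} = Σᵢ (x^2)·zᵢ = (1)·(0) + (4)·(-1) + (9)·(-6) + (16)·(-13) + (64)·(-74) + (100)·(-120) + (121)·(-150) = -35152.

-35152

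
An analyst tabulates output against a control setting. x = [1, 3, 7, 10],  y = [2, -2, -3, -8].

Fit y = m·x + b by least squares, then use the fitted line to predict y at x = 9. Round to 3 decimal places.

ŷ = -6.385

From the data, Σx·x = 159, Σx = 21, Σ1 = 4.
Moment sums: Σx·y = -105, Σy = -11.
Δ = 159·4 − 21² = 195.
m = ((-105)·4 − 21·(-11))/195 = -63/65; b = (159·(-11) − 21·(-105))/195 = 152/65.
At x = 9: ŷ = (-63/65)·(9) + (152/65)·(1) = -83/13.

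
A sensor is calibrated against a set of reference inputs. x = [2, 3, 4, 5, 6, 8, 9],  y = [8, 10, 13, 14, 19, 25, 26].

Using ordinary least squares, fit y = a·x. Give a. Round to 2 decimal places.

With design matrix M, MᵀM = [[235]] and Mᵀy = [716]ᵀ.
a = 716/235 = 3.04681.

a = 3.05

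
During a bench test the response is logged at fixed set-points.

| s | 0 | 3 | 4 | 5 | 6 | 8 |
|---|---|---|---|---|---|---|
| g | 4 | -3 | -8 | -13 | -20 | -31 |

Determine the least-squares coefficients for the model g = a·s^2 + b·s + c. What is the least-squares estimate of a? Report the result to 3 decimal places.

The normal system XᵀX·[a, b, c]ᵀ = Xᵀg is [[6354, 944, 150]; [944, 150, 26]; [150, 26, 6]]·[a, b, c]ᵀ = [-3184, -474, -71]ᵀ.
Solving the 3×3 system (Gaussian elimination) gives a = -793/2310, b = -1349/770, c = 10027/2310.

a = -0.343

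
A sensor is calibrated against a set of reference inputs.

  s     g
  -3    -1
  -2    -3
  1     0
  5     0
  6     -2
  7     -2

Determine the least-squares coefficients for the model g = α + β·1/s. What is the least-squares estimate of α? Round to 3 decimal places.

The normal system XᵀX·[α, β]ᵀ = Xᵀg is [[6, 71/105]; [71/105, 31957/22050]]·[α, β]ᵀ = [-8, 17/14]ᵀ.
Eliminating β: (31957/22050)·(row 1) − (71/105)·(row 2) gives (18166/2205)·α = (31957/22050)·(-8) − (71/105)·(17/14) = -273761/22050, so α = -8831/5860.
Then β = ((17/14) − (71/105)·(-8831/5860))/(31957/22050) = 903/586.

α = -1.507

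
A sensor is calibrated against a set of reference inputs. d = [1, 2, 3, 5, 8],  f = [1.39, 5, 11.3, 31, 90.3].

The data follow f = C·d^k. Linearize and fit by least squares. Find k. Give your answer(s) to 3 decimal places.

Let Y = ln f. Fitting Y = k·ln d + ln C by least squares:
Σln d = 5.4806, Σ(ln d)² = 8.6018, Σln f = 12.3007, Σln d·ln f = 18.6703.
Equations: 8.6018·k + 5.4806·ln C = 18.6703;  5.4806·k + 5·ln C = 12.3007.
Slope k = (n·Σln d·ln f − Σln d·Σln f)/(n·Σ(ln d)² − (Σln d)²) = (5·18.6703 − 5.4806·12.3007)/12.9714 = 1.99947; ln C = (Σln f − k·Σln d)/n = 0.26846.

k = 1.999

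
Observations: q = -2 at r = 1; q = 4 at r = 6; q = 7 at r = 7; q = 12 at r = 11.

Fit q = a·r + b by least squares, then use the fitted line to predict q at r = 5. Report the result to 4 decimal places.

Sums needed: Σr·r = 207, Σr = 25, Σ1 = 4.
And Σr·q = 203, Σq = 21.
XᵀX·[a, b]ᵀ = Xᵀq becomes [[207, 25]; [25, 4]]·[a, b]ᵀ = [203, 21]ᵀ.
Eliminating b: 4·(row 1) − 25·(row 2) gives 203·a = 4·203 − 25·21 = 287, so a = 41/29.
Then b = (21 − 25·(41/29))/4 = -104/29.
At r = 5: q̂ = (41/29)·(5) + (-104/29)·(1) = 101/29.

q̂ = 3.4828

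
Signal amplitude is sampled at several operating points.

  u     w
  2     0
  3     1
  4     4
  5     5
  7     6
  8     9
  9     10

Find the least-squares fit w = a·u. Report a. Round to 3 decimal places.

a = 1.000

Compute the Gram sums: Σu·u = 248.
For Xᵀw: Σu·w = 248.
So XᵀX·[a]ᵀ = Xᵀw: [[248]]·[a]ᵀ = [248]ᵀ.
a = 248/248 = 1.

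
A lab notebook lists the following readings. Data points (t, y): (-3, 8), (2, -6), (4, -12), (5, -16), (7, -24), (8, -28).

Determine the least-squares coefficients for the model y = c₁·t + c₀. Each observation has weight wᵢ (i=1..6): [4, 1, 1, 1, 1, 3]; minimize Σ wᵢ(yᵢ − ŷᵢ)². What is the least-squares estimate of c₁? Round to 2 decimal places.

c₁ = -3.23

Setting ∂/∂c₁ … = 0 gives: 322·c₁ + 30·c₀ = -1076;  30·c₁ + 11·c₀ = -110.
(Σwᵢ·t·t = 322, Σwᵢ·t = 30, Σwᵢ·1 = 11, Σwᵢ·t·y = -1076, Σwᵢ·y = -110.)
det = 322·11 − 30² = 2642.
c₁ = ((-1076)·11 − 30·(-110))/2642 = -4268/1321; c₀ = (322·(-110) − 30·(-1076))/2642 = -1570/1321.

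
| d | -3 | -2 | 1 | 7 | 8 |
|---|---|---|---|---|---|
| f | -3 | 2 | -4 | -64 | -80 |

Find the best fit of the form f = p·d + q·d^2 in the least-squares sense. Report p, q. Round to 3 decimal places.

Entries of XᵀX: Σd·d = 127, Σd·d^2 = 821, Σd^2·d^2 = 6595.
Moment sums: Σd·f = -1087, Σd^2·f = -8279.
So XᵀX·[p, q]ᵀ = Xᵀf: [[127, 821]; [821, 6595]]·[p, q]ᵀ = [-1087, -8279]ᵀ.
Eliminating q: 6595·(row 1) − 821·(row 2) gives 163524·p = 6595·(-1087) − 821·(-8279) = -371706, so p = -61951/27254.
Then q = ((-8279) − 821·(-61951/27254))/6595 = -26501/27254.

p = -2.273, q = -0.972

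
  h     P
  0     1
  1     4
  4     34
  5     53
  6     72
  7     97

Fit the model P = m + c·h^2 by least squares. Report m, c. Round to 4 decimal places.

m = 2.1536, c = 1.9534

Sums needed: Σ1 = 6, Σh^2 = 127, Σh^2·h^2 = 4579.
For MᵀP: ΣP = 261, Σh^2·P = 9218.
MᵀM·[m, c]ᵀ = MᵀP becomes [[6, 127]; [127, 4579]]·[m, c]ᵀ = [261, 9218]ᵀ.
Δ = 6·4579 − 127² = 11345.
m = (261·4579 − 127·9218)/11345 = 24433/11345; c = (6·9218 − 127·261)/11345 = 22161/11345.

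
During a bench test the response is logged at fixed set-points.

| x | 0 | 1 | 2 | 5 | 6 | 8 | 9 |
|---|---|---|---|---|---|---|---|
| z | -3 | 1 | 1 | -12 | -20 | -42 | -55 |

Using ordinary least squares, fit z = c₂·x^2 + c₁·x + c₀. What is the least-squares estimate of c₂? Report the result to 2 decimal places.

c₂ = -1.01

With design matrix A, AᵀA = [[12595, 1591, 211]; [1591, 211, 31]; [211, 31, 7]] and Aᵀz = [-8158, -1008, -130]ᵀ.
Solving the 3×3 system (Gaussian elimination) gives c₂ = -1195/1188, c₁ = 3677/1188, c₀ = -1163/594.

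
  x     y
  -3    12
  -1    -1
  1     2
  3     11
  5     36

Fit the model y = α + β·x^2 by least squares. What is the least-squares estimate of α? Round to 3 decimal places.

The normal system MᵀM·[α, β]ᵀ = Mᵀy is [[5, 45]; [45, 789]]·[α, β]ᵀ = [60, 1108]ᵀ.
Eliminating β: 789·(row 1) − 45·(row 2) gives 1920·α = 789·60 − 45·1108 = -2520, so α = -21/16.
Then β = (1108 − 45·(-21/16))/789 = 71/48.

α = -1.313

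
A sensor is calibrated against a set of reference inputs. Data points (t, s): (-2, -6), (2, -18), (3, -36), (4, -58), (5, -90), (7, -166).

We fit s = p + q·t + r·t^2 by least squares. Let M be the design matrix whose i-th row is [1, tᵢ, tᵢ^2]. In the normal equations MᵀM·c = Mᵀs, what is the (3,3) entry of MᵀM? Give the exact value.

3395

Row 3 ↔ basis t^2, column 3 ↔ basis t^2, so (MᵀM)_{3,3} = Σᵢ (t^2)·(t^2) = (4)·(4) + (4)·(4) + (9)·(9) + (16)·(16) + (25)·(25) + (49)·(49) = 3395.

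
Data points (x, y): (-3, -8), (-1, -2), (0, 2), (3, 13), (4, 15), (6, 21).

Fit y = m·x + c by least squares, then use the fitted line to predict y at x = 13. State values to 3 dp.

Entries of MᵀM: Σx·x = 71, Σx = 9, Σ1 = 6.
For Mᵀy: Σx·y = 251, Σy = 41.
So MᵀM·[m, c]ᵀ = Mᵀy: [[71, 9]; [9, 6]]·[m, c]ᵀ = [251, 41]ᵀ.
Δ = 71·6 − 9² = 345.
m = (251·6 − 9·41)/345 = 379/115; c = (71·41 − 9·251)/345 = 652/345.
At x = 13: ŷ = (379/115)·(13) + (652/345)·(1) = 671/15.

ŷ = 44.733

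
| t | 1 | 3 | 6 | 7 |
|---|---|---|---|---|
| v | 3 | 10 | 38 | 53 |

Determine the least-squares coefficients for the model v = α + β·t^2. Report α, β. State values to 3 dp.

Normal-equation sums: Σ1 = 4, Σt^2 = 95, Σt^2·t^2 = 3779.
Right-hand side: Σv = 104, Σt^2·v = 4058.
Determinant 4·3779 − 95² = 6091.
α = (104·3779 − 95·4058)/6091 = 7506/6091; β = (4·4058 − 95·104)/6091 = 6352/6091.

α = 1.232, β = 1.043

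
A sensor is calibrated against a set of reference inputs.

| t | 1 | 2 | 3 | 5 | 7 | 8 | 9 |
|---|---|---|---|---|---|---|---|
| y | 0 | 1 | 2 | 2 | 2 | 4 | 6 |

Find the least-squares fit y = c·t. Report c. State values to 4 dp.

c = 0.5064

Sums needed: Σt·t = 233.
For Mᵀy: Σt·y = 118.
Normal equations: [[233]]·[c]ᵀ = [118]ᵀ.
Hence c = 118 / 233 ≈ 0.506438.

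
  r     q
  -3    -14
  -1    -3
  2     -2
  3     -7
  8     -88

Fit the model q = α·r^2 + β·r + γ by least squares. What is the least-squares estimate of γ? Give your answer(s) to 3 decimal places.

Normal-equation sums: Σr^2·r^2 = 4275, Σr^2·r = 519, Σr^2 = 87, Σr·r = 87, Σr = 9, Σ1 = 5.
Moment sums: Σr^2·q = -5832, Σr·q = -684, Σq = -114.
Solving the 3×3 system (Gaussian elimination) gives α = -13743/8911, β = 10083/8911, γ = 2544/1273.

γ = 1.998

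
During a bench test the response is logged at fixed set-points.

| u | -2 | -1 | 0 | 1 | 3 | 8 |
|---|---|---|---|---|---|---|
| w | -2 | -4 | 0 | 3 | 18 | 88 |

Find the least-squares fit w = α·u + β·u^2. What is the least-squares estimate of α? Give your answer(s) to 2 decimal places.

Setting ∂/∂α … = 0 gives: 79·α + 531·β = 769;  531·α + 4195·β = 5785.
Eliminating β: 4195·(row 1) − 531·(row 2) gives 49444·α = 4195·769 − 531·5785 = 154120, so α = 38530/12361.
Then β = (5785 − 531·(38530/12361))/4195 = 12169/12361.

α = 3.12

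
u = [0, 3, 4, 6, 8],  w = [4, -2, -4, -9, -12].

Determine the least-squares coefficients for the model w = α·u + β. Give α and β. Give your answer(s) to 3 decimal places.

Forming MᵀM = [[125, 21]; [21, 5]] and Mᵀw = [-172, -23]ᵀ gives MᵀM·[α, β]ᵀ = Mᵀw.
det = 125·5 − 21² = 184.
α = ((-172)·5 − 21·(-23))/184 = -377/184; β = (125·(-23) − 21·(-172))/184 = 737/184.

α = -2.049, β = 4.005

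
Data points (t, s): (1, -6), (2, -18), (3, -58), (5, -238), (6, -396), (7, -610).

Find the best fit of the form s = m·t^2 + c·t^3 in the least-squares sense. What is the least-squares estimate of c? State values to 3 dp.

c = -1.482

XᵀX·[m, c]ᵀ = Xᵀs reads: 4420·m + 27984·c = -50696;  27984·m + 180724·c = -326232.
Eliminating c: 180724·(row 1) − 27984·(row 2) gives 15695824·m = 180724·(-50696) − 27984·(-326232) = -32707616, so m = -2044226/980989.
Then c = ((-326232) − 27984·(-2044226/980989))/180724 = -1454286/980989.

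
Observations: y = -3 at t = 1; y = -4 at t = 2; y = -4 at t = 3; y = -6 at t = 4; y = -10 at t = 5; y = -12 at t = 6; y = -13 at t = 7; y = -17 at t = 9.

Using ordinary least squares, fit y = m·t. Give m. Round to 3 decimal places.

m = -1.869

With design matrix A, AᵀA = [[221]] and Aᵀy = [-413]ᵀ.
Hence m = -413 / 221 ≈ -1.86878.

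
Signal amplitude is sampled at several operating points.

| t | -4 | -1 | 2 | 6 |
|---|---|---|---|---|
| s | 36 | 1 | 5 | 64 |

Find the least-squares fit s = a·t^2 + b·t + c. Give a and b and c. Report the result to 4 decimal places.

XᵀX·[a, b, c]ᵀ = Xᵀs reads: 1569·a + 159·b + 57·c = 2901;  159·a + 57·b + 3·c = 249;  57·a + 3·b + 4·c = 106.
(Σt^2·t^2 = 1569, Σt^2·t = 159, Σt^2 = 57, Σt·t = 57, Σt = 3, Σ1 = 4, Σt^2·s = 2901, Σt·s = 249, Σs = 106.)
Solving the 3×3 system (Gaussian elimination) gives a = 12539/6204, b = -7417/6204, c = -66/47.

a = 2.0211, b = -1.1955, c = -1.4043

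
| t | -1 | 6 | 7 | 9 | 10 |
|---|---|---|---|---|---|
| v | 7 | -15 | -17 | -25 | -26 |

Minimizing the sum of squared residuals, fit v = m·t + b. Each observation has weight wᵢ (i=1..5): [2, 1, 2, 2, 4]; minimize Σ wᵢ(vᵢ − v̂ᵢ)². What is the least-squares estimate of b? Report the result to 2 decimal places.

Entries of AᵀWA: Σwᵢ·t·t = 698, Σwᵢ·t = 76, Σwᵢ·1 = 11.
And Σwᵢ·t·v = -1832, Σwᵢ·v = -189.
Eliminating b: 11·(row 1) − 76·(row 2) gives 1902·m = 11·(-1832) − 76·(-189) = -5788, so m = -2894/951.
Then b = ((-189) − 76·(-2894/951))/11 = 3655/951.

b = 3.84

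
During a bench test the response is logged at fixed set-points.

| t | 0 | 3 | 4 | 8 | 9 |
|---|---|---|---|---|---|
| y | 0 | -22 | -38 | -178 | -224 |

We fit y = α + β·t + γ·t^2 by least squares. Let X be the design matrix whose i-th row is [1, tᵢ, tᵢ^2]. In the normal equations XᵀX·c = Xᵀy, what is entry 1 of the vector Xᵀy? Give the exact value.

-462

Entry 1 ↔ basis 1, so (Xᵀy)_{1} = Σᵢ yᵢ = (1)·(0) + (1)·(-22) + (1)·(-38) + (1)·(-178) + (1)·(-224) = -462.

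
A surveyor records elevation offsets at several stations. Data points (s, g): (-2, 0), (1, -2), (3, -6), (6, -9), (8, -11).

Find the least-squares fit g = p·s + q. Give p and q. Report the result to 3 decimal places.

The normal equations are: 114·p + 16·q = -162;  16·p + 5·q = -28.
(Σs·s = 114, Σs = 16, Σ1 = 5, Σs·g = -162, Σg = -28.)
det = 114·5 − 16² = 314.
p = ((-162)·5 − 16·(-28))/314 = -181/157; q = (114·(-28) − 16·(-162))/314 = -300/157.

p = -1.153, q = -1.911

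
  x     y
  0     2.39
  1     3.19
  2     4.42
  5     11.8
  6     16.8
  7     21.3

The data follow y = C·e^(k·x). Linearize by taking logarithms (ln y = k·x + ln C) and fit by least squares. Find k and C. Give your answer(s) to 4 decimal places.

k = 0.3201, C = 2.3571

Linearized form: ln y = k·x + ln C. From the 6 transformed points,
XᵀX = [[115.0000, 21.0000]; [21.0000, 6]], rhs = [54.8120, 11.8656]ᵀ  (here Σx = 21.0000, Σ(x)² = 115.0000, Σln y = 11.8656, Σx·ln y = 54.8120).
Solving (det = 249.0000): k = 0.32006, ln C = 0.85741, so C = exp(0.85741) = 2.35706.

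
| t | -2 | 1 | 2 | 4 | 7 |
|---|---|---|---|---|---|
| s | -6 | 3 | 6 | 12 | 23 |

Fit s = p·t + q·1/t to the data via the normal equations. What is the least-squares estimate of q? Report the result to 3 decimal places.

From the data, Σt·t = 74, Σt·1/t = 5, Σ1/t·1/t = 1241/784.
And Σt·s = 236, Σ1/t·s = 107/7.
Δ = 74·(1241/784) − 5² = 36117/392.
p = (236·(1241/784) − 5·(107/7))/(36117/392) = 12942/4013; q = (74·(107/7) − 5·236)/(36117/392) = -2128/4013.

q = -0.530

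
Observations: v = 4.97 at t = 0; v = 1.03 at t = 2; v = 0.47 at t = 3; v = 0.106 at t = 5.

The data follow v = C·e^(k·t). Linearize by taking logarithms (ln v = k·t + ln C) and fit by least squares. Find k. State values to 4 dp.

k = -0.7701

Let Y = ln v. Fitting Y = k·t + ln C by least squares:
AᵀA = [[38.0000, 10.0000]; [10.0000, 4]], rhs = [-13.4275, -1.3664]ᵀ  (here Σt = 10.0000, Σ(t)² = 38.0000, Σln v = -1.3664, Σt·ln v = -13.4275).
Δ = 38.0000·4 − (10.0000)² = 52.0000; k = (-13.4275·4 − 10.0000·-1.3664)/52.0000 = -0.77013, ln C = (38.0000·-1.3664 − 10.0000·-13.4275)/52.0000 = 1.58372.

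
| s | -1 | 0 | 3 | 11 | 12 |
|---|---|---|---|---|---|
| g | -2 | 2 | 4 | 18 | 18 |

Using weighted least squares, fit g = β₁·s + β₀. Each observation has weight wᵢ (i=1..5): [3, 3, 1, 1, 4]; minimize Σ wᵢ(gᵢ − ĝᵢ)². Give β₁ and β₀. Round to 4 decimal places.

β₁ = 1.4748, β₀ = 0.5821

The normal system AᵀWA·[β₁, β₀]ᵀ = AᵀWg is [[709, 59]; [59, 12]]·[β₁, β₀]ᵀ = [1080, 94]ᵀ.
Δ = 709·12 − 59² = 5027.
β₁ = (1080·12 − 59·94)/5027 = 674/457; β₀ = (709·94 − 59·1080)/5027 = 266/457.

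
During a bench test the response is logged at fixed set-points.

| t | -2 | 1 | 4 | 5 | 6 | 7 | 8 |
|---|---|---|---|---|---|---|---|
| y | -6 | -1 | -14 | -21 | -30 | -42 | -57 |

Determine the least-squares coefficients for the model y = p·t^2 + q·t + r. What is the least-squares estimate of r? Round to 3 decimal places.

Normal-equation sums: Σt^2·t^2 = 8691, Σt^2·t = 1253, Σt^2 = 195, Σt·t = 195, Σt = 29, Σ1 = 7.
For Aᵀy: Σt^2·y = -7560, Σt·y = -1080, Σy = -171.
Solving the 3×3 system (Gaussian elimination) gives p = -38439/40072, q = 29673/40072, r = -3879/5009.

r = -0.774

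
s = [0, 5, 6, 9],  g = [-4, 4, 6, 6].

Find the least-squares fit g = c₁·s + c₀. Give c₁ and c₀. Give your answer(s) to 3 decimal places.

c₁ = 1.190, c₀ = -2.952

With design matrix A, AᵀA = [[142, 20]; [20, 4]] and Aᵀg = [110, 12]ᵀ.
Eliminating c₀: 4·(row 1) − 20·(row 2) gives 168·c₁ = 4·110 − 20·12 = 200, so c₁ = 25/21.
Then c₀ = (12 − 20·(25/21))/4 = -62/21.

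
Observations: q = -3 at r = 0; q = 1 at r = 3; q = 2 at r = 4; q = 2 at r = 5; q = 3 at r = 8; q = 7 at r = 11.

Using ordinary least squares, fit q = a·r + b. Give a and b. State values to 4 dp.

MᵀM·[a, b]ᵀ = Mᵀq reads: 235·a + 31·b = 122;  31·a + 6·b = 12.
(Σr·r = 235, Σr = 31, Σ1 = 6, Σr·q = 122, Σq = 12.)
Determinant 235·6 − 31² = 449.
a = (122·6 − 31·12)/449 = 360/449; b = (235·12 − 31·122)/449 = -962/449.

a = 0.8018, b = -2.1425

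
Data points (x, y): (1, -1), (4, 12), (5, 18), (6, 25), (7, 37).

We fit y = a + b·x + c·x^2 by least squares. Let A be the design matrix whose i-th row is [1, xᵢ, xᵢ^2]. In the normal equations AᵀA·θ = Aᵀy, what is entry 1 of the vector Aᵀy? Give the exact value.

91

Entry 1 ↔ basis 1, so (Aᵀy)_{1} = Σᵢ yᵢ = (1)·(-1) + (1)·(12) + (1)·(18) + (1)·(25) + (1)·(37) = 91.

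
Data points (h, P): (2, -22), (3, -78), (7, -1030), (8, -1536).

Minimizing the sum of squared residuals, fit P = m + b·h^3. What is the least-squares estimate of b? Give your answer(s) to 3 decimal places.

Entries of MᵀM: Σ1 = 4, Σh^3 = 890, Σh^3·h^3 = 380586.
For MᵀP: ΣP = -2666, Σh^3·P = -1142004.
Δ = 4·380586 − 890² = 730244.
m = ((-2666)·380586 − 890·(-1142004))/730244 = 435321/182561; b = (4·(-1142004) − 890·(-2666))/730244 = -548819/182561.

b = -3.006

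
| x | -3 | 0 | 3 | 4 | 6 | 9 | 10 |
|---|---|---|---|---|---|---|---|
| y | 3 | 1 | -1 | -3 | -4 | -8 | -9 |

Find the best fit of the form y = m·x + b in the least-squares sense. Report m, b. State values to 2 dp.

m = -0.94, b = 0.89

Entries of AᵀA: Σx·x = 251, Σx = 29, Σ1 = 7.
Right-hand side: Σx·y = -210, Σy = -21.
So AᵀA·[m, b]ᵀ = Aᵀy: [[251, 29]; [29, 7]]·[m, b]ᵀ = [-210, -21]ᵀ.
det = 251·7 − 29² = 916.
m = ((-210)·7 − 29·(-21))/916 = -861/916; b = (251·(-21) − 29·(-210))/916 = 819/916.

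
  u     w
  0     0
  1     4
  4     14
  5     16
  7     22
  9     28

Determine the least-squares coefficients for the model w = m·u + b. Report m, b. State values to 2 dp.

m = 3.07, b = 0.71

The normal system MᵀM·[m, b]ᵀ = Mᵀw is [[172, 26]; [26, 6]]·[m, b]ᵀ = [546, 84]ᵀ.
Δ = 172·6 − 26² = 356.
m = (546·6 − 26·84)/356 = 273/89; b = (172·84 − 26·546)/356 = 63/89.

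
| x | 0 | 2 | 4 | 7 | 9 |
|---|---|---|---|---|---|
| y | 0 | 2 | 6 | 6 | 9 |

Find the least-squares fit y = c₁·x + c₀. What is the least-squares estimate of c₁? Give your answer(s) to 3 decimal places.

c₁ = 0.936

Compute the Gram sums: Σx·x = 150, Σx = 22, Σ1 = 5.
Right-hand side: Σx·y = 151, Σy = 23.
So MᵀM·[c₁, c₀]ᵀ = Mᵀy: [[150, 22]; [22, 5]]·[c₁, c₀]ᵀ = [151, 23]ᵀ.
Δ = 150·5 − 22² = 266.
c₁ = (151·5 − 22·23)/266 = 249/266; c₀ = (150·23 − 22·151)/266 = 64/133.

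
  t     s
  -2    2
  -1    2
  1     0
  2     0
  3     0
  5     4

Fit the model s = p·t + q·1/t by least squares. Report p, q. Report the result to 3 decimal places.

p = 0.624, q = -2.242

The normal equations are: 44·p + 6·q = 14;  6·p + (1193/450)·q = -11/5.
(Σt·t = 44, Σt·1/t = 6, Σ1/t·1/t = 1193/450, Σt·s = 14, Σ1/t·s = -11/5.)
det = 44·(1193/450) − 6² = 18146/225.
p = (14·(1193/450) − 6·(-11/5))/(18146/225) = 11321/18146; q = (44·(-11/5) − 6·14)/(18146/225) = -20340/9073.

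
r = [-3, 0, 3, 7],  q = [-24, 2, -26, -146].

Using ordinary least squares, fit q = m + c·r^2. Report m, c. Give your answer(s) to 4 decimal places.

m = 2.1249, c = -3.0224

Setting ∂/∂m … = 0 gives: 4·m + 67·c = -194;  67·m + 2563·c = -7604.
Determinant 4·2563 − 67² = 5763.
m = ((-194)·2563 − 67·(-7604))/5763 = 4082/1921; c = (4·(-7604) − 67·(-194))/5763 = -5806/1921.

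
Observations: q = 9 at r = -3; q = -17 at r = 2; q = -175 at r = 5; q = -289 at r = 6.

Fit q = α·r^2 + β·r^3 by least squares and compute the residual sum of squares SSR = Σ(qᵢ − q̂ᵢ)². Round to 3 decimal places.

AᵀA·[α, β]ᵀ = Aᵀq reads: 2018·α + 10690·β = -14766;  10690·α + 63074·β = -84678.
Eliminating β: 63074·(row 1) − 10690·(row 2) gives 13007232·α = 63074·(-14766) − 10690·(-84678) = -26142864, so α = -544643/270984.
Then β = ((-84678) − 10690·(-544643/270984))/63074 = -271493/270984.
Residuals: 123/3226, -21351/22582, 10875/22582, -5395/22582; SSR = 13373/11291.

SSR = 1.184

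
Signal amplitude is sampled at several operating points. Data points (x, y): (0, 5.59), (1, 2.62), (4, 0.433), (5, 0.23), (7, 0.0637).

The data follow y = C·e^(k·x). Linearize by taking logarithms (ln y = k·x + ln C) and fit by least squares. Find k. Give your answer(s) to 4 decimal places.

Linearized form: ln y = k·x + ln C. From the 5 transformed points,
XᵀX = [[91.0000, 17.0000]; [17.0000, 5]], rhs = [-29.0083, -2.3761]ᵀ  (here Σx = 17.0000, Σ(x)² = 91.0000, Σln y = -2.3761, Σx·ln y = -29.0083).
Δ = 91.0000·5 − (17.0000)² = 166.0000; k = (-29.0083·5 − 17.0000·-2.3761)/166.0000 = -0.63041, ln C = (91.0000·-2.3761 − 17.0000·-29.0083)/166.0000 = 1.66816.

k = -0.6304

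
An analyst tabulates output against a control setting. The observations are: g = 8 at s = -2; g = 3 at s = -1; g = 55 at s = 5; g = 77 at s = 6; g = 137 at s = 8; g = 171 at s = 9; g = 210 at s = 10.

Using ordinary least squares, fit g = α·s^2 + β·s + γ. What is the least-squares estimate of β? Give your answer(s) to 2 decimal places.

β = 0.57

Sums needed: Σs^2·s^2 = 22595, Σs^2·s = 2573, Σs^2 = 311, Σs·s = 311, Σs = 35, Σ1 = 7.
And Σs^2·g = 47801, Σs·g = 5453, Σg = 661.
Solving the 3×3 system (Gaussian elimination) gives α = 186854/91843, β = 51922/91843, γ = 111337/91843.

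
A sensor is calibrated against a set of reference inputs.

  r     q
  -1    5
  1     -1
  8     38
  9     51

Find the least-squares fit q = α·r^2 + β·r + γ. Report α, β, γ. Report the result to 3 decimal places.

α = 0.947, β = -2.967, γ = 1.061

Setting ∂/∂α … = 0 gives: 10659·α + 1241·β + 147·γ = 6567;  1241·α + 147·β + 17·γ = 757;  147·α + 17·β + 4·γ = 93.
Solving the 3×3 system (Gaussian elimination) gives α = 6239/6589, β = -19548/6589, γ = 6990/6589.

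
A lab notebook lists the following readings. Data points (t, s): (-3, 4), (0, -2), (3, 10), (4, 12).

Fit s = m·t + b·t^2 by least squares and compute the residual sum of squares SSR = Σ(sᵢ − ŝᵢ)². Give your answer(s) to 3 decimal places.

SSR = 9.694

Entries of XᵀX: Σt·t = 34, Σt·t^2 = 64, Σt^2·t^2 = 418.
For Xᵀs: Σt·s = 66, Σt^2·s = 318.
Normal equations: [[34, 64]; [64, 418]]·[m, b]ᵀ = [66, 318]ᵀ.
det = 34·418 − 64² = 10116.
m = (66·418 − 64·318)/10116 = 201/281; b = (34·318 − 64·66)/10116 = 183/281.
Residuals: 80/281, -2, 560/281, -360/281; SSR = 2724/281.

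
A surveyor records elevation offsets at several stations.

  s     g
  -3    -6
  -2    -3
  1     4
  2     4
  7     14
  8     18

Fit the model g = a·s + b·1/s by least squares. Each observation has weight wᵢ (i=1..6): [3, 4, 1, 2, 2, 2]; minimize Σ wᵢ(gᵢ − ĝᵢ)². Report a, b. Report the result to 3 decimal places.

a = 2.112, b = -0.368

MᵀWM·[a, b]ᵀ = MᵀWg reads: 278·a + 14·b = 582;  14·a + (13667/4704)·b = 57/2.
Eliminating b: (13667/4704)·(row 1) − 14·(row 2) gives (1438721/2352)·a = (13667/4704)·582 − 14·(57/2) = 1012883/784, so a = 3038649/1438721.
Then b = ((57/2) − 14·(3038649/1438721))/(13667/4704) = -529200/1438721.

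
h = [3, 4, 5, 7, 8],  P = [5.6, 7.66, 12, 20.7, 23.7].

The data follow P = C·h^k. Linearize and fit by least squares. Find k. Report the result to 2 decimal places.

With ln Pᵢ as the transformed response and ln hᵢ as the regressor:
AᵀA = [[13.8297, 8.1197]; [8.1197, 5]], rhs = [21.1933, 12.4393]ᵀ  (here Σln h = 8.1197, Σ(ln h)² = 13.8297, Σln P = 12.4393, Σln h·ln P = 21.1933).
Δ = 13.8297·5 − (8.1197)² = 3.2190; k = (21.1933·5 − 8.1197·12.4393)/3.2190 = 1.54178, ln C = (13.8297·12.4393 − 8.1197·21.1933)/3.2190 = -0.01589.

k = 1.54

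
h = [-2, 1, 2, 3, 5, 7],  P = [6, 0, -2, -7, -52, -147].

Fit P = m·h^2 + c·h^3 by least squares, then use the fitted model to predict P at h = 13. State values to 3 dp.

P̂ = -1013.344

From the data, Σh^2·h^2 = 3140, Σh^2·h^3 = 20176, Σh^3·h^3 = 134132.
And Σh^2·P = -8550, Σh^3·P = -57174.
Determinant 3140·134132 − 20176² = 14103504.
m = ((-8550)·134132 − 20176·(-57174))/14103504 = 279751/587646; c = (3140·(-57174) − 20176·(-8550))/14103504 = -292565/587646.
At h = 13: P̂ = (279751/587646)·(169) + (-292565/587646)·(2197) = -297743693/293823.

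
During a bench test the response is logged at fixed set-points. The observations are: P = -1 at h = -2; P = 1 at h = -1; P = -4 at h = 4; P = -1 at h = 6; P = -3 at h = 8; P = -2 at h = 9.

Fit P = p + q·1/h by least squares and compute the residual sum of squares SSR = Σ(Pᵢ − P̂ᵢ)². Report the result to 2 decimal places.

SSR = 4.51

Setting ∂/∂p … = 0 gives: 6·p + (-61/72)·q = -10;  (-61/72)·p + (7093/5184)·q = -163/72.
det = 6·(7093/5184) − (-61/72)² = 38837/5184.
p = ((-10)·(7093/5184) − (-61/72)·(-163/72))/(38837/5184) = -80873/38837; q = (6·(-163/72) − (-61/72)·(-10))/(38837/5184) = -114336/38837.
Residuals: -15132/38837, 5374/38837, -45891/38837, 61092/38837, -21346/38837, 15903/38837; SSR = 175210/38837.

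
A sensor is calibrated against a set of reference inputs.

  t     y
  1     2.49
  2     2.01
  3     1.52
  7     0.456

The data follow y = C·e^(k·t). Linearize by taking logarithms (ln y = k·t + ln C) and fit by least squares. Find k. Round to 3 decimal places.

k = -0.288

Linearized form: ln y = k·t + ln C. From the 4 transformed points,
Σt = 13.0000, Σ(t)² = 63.0000, Σln y = 1.2439, Σt·ln y = -1.9322.
Equations: 63.0000·k + 13.0000·ln C = -1.9322;  13.0000·k + 4·ln C = 1.2439.
Slope k = (n·Σt·ln y − Σt·Σln y)/(n·Σ(t)² − (Σt)²) = (4·-1.9322 − 13.0000·1.2439)/83.0000 = -0.28794; ln C = (Σln y − k·Σt)/n = 1.24677.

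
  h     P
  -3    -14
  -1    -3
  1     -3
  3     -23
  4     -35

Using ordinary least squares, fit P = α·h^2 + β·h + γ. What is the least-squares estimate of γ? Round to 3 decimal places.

Forming MᵀM = [[420, 64, 36]; [64, 36, 4]; [36, 4, 5]] and MᵀP = [-899, -167, -78]ᵀ gives MᵀM·[α, β, γ]ᵀ = MᵀP.
Solving the 3×3 system (Gaussian elimination) gives α = -9231/5044, β = -6179/5044, γ = -140/97.

γ = -1.443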